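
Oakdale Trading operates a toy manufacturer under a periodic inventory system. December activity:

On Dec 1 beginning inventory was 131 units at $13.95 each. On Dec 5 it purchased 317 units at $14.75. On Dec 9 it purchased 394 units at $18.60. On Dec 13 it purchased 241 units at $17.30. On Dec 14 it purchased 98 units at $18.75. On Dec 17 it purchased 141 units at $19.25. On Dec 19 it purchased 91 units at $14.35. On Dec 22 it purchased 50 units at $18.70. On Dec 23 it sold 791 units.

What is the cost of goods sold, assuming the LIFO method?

Dec 23, 791 sold [LIFO — newest first]: 50 @ $18.70 + 91 @ $14.35 + 141 @ $19.25 + 98 @ $18.75 + 241 @ $17.30 + 170 @ $18.60 = $14,123.90
Ending inventory: 131 @ $13.95 + 317 @ $14.75 + 224 @ $18.60 = $10,669.60

COGS = $14,123.90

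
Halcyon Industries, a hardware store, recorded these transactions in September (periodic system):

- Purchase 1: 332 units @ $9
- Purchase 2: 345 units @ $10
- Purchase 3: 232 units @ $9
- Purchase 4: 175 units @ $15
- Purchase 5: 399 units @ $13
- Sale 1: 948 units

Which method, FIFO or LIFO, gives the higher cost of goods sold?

FIFO COGS: 332 @ $9 + 345 @ $10 + 232 @ $9 + 39 @ $15 = $9,111
LIFO COGS: 399 @ $13 + 175 @ $15 + 232 @ $9 + 142 @ $10 = $11,320

LIFO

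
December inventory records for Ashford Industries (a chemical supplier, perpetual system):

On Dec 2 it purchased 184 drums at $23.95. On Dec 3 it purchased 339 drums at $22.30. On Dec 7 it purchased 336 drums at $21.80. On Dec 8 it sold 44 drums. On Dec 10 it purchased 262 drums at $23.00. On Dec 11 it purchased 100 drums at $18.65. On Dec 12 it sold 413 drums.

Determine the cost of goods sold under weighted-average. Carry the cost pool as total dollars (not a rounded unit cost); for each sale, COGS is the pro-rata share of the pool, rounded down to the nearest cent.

COGS = $10,179.46

After Dec 2: 184 on hand, pool $4,406.80 (≈ $23.9500 each)
After Dec 3: 523 on hand, pool $11,966.50 (≈ $22.8805 each)
After Dec 7: 859 on hand, pool $19,291.30 (≈ $22.4579 each)
Dec 8, sell 44: 44/859 × $19,291.30 → $988.14
After Dec 10: 1077 on hand, pool $24,329.16 (≈ $22.5897 each)
After Dec 11: 1177 on hand, pool $26,194.16 (≈ $22.2550 each)
Dec 12, sell 413: 413/1177 × $26,194.16 → $9,191.32
Total COGS = $988.14 + $9,191.32 = $10,179.46
Ending inventory (cost pool remaining) = $17,002.84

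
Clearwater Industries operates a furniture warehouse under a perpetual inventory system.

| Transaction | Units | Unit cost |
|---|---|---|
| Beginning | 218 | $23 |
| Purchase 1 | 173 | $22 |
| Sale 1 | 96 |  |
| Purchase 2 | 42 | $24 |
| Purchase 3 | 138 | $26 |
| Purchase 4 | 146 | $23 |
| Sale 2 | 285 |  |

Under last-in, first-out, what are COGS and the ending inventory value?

Sale 1 (96) [LIFO — newest first]: 96 @ $22 = $2,112
Sale 2 (285) [LIFO — newest first]: 146 @ $23 + 138 @ $26 + 1 @ $24 = $6,970
Total COGS = $2,112 + $6,970 = $9,082
Ending inventory: 218 @ $23 + 77 @ $22 + 41 @ $24 = $7,692

COGS = $9,082; ending inventory = $7,692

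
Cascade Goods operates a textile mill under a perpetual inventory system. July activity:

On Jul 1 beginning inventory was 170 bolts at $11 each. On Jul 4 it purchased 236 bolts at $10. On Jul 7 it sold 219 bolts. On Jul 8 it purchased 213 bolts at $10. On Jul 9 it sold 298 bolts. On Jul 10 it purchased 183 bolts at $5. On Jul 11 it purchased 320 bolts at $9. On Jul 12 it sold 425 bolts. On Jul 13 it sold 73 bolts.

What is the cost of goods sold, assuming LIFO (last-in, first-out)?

Jul 7, 219 sold [LIFO — newest first]: 219 @ $10 = $2,190
Jul 9, 298 sold [LIFO — newest first]: 213 @ $10 + 17 @ $10 + 68 @ $11 = $3,048
Jul 12, 425 sold [LIFO — newest first]: 320 @ $9 + 105 @ $5 = $3,405
Jul 13, 73 sold [LIFO — newest first]: 73 @ $5 = $365
Total COGS = $2,190 + $3,048 + $3,405 + $365 = $9,008
Ending inventory: 102 @ $11 + 5 @ $5 = $1,147
Check: goods available $10,155 = COGS $9,008 + ending $1,147

COGS = $9,008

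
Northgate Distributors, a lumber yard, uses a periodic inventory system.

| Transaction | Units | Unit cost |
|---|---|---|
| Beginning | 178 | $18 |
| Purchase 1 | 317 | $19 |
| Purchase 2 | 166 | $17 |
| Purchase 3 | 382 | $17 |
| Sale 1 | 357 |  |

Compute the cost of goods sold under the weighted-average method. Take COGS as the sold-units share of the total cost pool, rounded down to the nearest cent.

COGS = $6,346.93

Sale 1, sell 357: 357/1043 × $18,543.00 → $6,346.93
Ending inventory (cost pool remaining) = $12,196.07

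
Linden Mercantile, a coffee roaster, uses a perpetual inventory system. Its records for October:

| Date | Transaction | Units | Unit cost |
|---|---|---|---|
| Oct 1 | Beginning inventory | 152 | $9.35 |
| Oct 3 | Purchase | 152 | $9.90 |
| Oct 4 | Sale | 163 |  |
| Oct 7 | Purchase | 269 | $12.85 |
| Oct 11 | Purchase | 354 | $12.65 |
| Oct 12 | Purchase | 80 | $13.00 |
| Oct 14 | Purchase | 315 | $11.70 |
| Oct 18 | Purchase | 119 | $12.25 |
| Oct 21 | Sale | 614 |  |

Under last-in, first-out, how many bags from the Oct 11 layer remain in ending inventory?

254

Oct 4, 163 sold [LIFO — newest first]: 152 @ $9.90 + 11 @ $9.35 = $1,607.65
Oct 21, 614 sold [LIFO — newest first]: 119 @ $12.25 + 315 @ $11.70 + 80 @ $13.00 + 100 @ $12.65 = $7,448.25
Total COGS = $1,607.65 + $7,448.25 = $9,055.90
Ending inventory: 141 @ $9.35 + 269 @ $12.85 + 254 @ $12.65 = $7,988.10
Check: goods available $17,044.00 = COGS $9,055.90 + ending $7,988.10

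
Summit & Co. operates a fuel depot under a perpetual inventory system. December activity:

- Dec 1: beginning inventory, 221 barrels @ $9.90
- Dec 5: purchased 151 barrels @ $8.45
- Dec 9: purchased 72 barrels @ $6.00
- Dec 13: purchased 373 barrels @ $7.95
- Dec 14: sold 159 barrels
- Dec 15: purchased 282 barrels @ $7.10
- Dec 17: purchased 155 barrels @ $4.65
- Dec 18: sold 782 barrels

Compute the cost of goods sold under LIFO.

COGS = $6,618.85

Dec 14, 159 sold [LIFO — newest first]: 159 @ $7.95 = $1,264.05
Dec 18, 782 sold [LIFO — newest first]: 155 @ $4.65 + 282 @ $7.10 + 214 @ $7.95 + 72 @ $6.00 + 59 @ $8.45 = $5,354.80
Total COGS = $1,264.05 + $5,354.80 = $6,618.85
Ending inventory: 221 @ $9.90 + 92 @ $8.45 = $2,965.30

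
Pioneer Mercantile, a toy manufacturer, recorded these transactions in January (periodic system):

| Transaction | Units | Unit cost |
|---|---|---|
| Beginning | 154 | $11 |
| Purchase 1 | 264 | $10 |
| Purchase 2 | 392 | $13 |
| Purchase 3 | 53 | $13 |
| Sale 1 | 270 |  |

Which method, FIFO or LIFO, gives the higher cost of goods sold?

FIFO COGS: 154 @ $11 + 116 @ $10 = $2,854
LIFO COGS: 53 @ $13 + 217 @ $13 = $3,510

LIFO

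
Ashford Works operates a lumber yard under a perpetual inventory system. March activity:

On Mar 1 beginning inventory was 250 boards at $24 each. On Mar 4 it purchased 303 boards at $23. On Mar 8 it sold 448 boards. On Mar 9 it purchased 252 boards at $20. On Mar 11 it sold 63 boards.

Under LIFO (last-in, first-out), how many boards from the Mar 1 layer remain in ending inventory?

Mar 8, 448 sold [LIFO — newest first]: 303 @ $23 + 145 @ $24 = $10,449
Mar 11, 63 sold [LIFO — newest first]: 63 @ $20 = $1,260
Total COGS = $10,449 + $1,260 = $11,709
Ending inventory: 105 @ $24 + 189 @ $20 = $6,300

105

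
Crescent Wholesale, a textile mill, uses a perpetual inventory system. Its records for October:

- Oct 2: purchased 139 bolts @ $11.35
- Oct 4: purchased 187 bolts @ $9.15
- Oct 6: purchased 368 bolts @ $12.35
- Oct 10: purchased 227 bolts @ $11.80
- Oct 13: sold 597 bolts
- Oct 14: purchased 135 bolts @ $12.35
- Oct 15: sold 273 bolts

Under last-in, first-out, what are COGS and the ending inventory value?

COGS = $10,171.65; ending inventory = $2,007.70

Oct 13, 597 sold [LIFO — newest first]: 227 @ $11.80 + 368 @ $12.35 + 2 @ $9.15 = $7,241.70
Oct 15, 273 sold [LIFO — newest first]: 135 @ $12.35 + 138 @ $9.15 = $2,929.95
Total COGS = $7,241.70 + $2,929.95 = $10,171.65
Ending inventory: 139 @ $11.35 + 47 @ $9.15 = $2,007.70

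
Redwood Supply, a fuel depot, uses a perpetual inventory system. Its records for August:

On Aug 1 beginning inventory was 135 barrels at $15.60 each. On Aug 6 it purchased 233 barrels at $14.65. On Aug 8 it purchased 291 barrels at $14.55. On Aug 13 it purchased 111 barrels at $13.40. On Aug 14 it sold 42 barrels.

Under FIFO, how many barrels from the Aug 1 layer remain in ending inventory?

Aug 14, 42 sold [FIFO — oldest first]: 42 @ $15.60 = $655.20
Ending inventory: 93 @ $15.60 + 233 @ $14.65 + 291 @ $14.55 + 111 @ $13.40 = $10,585.70

93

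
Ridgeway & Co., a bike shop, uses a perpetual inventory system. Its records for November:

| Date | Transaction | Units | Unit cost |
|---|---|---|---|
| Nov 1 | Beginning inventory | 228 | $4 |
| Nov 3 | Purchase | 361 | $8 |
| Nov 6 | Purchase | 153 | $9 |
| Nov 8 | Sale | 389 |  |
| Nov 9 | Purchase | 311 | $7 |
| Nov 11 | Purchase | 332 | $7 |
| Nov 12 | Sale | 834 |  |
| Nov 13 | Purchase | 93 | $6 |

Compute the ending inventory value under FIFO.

Ending inventory = $1,692

Nov 8, 389 sold [FIFO — oldest first]: 228 @ $4 + 161 @ $8 = $2,200
Nov 12, 834 sold [FIFO — oldest first]: 200 @ $8 + 153 @ $9 + 311 @ $7 + 170 @ $7 = $6,344
Total COGS = $2,200 + $6,344 = $8,544
Ending inventory: 162 @ $7 + 93 @ $6 = $1,692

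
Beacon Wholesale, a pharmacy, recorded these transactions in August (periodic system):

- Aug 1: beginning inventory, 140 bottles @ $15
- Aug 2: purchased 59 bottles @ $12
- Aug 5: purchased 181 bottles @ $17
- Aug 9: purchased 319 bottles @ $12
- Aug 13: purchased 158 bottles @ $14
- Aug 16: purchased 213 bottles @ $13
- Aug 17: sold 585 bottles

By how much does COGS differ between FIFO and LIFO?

FIFO COGS: 140 @ $15 + 59 @ $12 + 181 @ $17 + 205 @ $12 = $8,345
LIFO COGS: 213 @ $13 + 158 @ $14 + 214 @ $12 = $7,549
Difference = |$8,345 − $7,549| = $796

$796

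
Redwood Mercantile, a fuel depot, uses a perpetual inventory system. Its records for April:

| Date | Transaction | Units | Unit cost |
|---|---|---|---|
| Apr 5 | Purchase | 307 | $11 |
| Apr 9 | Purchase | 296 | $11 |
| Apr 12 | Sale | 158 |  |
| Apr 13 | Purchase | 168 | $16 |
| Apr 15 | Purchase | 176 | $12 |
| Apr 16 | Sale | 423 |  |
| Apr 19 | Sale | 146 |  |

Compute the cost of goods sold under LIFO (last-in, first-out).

COGS = $9,013

Apr 12, 158 sold [LIFO — newest first]: 158 @ $11 = $1,738
Apr 16, 423 sold [LIFO — newest first]: 176 @ $12 + 168 @ $16 + 79 @ $11 = $5,669
Apr 19, 146 sold [LIFO — newest first]: 59 @ $11 + 87 @ $11 = $1,606
Total COGS = $1,738 + $5,669 + $1,606 = $9,013
Ending inventory: 220 @ $11 = $2,420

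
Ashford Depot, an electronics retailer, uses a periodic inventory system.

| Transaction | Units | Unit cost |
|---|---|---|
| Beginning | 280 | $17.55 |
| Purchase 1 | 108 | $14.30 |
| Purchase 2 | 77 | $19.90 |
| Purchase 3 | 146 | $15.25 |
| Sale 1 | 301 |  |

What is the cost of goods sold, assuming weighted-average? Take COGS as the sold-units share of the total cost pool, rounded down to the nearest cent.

Sale 1, sell 301: 301/611 × $10,217.20 → $5,033.35
Ending inventory (cost pool remaining) = $5,183.85

COGS = $5,033.35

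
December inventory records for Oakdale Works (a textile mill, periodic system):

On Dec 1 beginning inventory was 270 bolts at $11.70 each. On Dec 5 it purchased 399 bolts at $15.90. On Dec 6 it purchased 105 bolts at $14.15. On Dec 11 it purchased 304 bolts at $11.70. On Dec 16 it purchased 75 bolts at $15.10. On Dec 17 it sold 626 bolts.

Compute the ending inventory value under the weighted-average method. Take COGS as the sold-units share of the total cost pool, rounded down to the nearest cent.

Dec 17, sell 626: 626/1153 × $15,678.15 → $8,512.16
Ending inventory (cost pool remaining) = $7,165.99

Ending inventory = $7,165.99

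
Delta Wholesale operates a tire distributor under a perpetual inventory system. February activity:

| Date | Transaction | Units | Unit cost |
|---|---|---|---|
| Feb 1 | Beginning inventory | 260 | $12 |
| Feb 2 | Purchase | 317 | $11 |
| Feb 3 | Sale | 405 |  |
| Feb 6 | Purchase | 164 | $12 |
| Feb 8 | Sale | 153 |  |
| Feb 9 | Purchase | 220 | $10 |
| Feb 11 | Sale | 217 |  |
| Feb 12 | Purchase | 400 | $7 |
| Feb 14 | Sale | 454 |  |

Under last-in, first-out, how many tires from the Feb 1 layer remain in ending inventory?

Feb 3, 405 sold [LIFO — newest first]: 317 @ $11 + 88 @ $12 = $4,543
Feb 8, 153 sold [LIFO — newest first]: 153 @ $12 = $1,836
Feb 11, 217 sold [LIFO — newest first]: 217 @ $10 = $2,170
Feb 14, 454 sold [LIFO — newest first]: 400 @ $7 + 3 @ $10 + 11 @ $12 + 40 @ $12 = $3,442
Total COGS = $4,543 + $1,836 + $2,170 + $3,442 = $11,991
Ending inventory: 132 @ $12 = $1,584
Check: goods available $13,575 = COGS $11,991 + ending $1,584

132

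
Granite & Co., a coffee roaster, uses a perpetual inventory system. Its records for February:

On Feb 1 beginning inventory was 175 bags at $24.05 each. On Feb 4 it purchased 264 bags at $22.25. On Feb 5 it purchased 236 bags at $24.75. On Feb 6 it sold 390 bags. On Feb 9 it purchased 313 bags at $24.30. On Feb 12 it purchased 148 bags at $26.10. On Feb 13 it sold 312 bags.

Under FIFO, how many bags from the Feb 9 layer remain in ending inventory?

286

Feb 6, 390 sold [FIFO — oldest first]: 175 @ $24.05 + 215 @ $22.25 = $8,992.50
Feb 13, 312 sold [FIFO — oldest first]: 49 @ $22.25 + 236 @ $24.75 + 27 @ $24.30 = $7,587.35
Total COGS = $8,992.50 + $7,587.35 = $16,579.85
Ending inventory: 286 @ $24.30 + 148 @ $26.10 = $10,812.60
Check: goods available $27,392.45 = COGS $16,579.85 + ending $10,812.60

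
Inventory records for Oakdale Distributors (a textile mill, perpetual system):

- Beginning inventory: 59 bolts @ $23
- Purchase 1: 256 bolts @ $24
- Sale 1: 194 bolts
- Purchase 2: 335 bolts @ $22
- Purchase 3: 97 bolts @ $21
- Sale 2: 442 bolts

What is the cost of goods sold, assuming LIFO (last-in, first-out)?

COGS = $14,303

Sale 1 (194) [LIFO — newest first]: 194 @ $24 = $4,656
Sale 2 (442) [LIFO — newest first]: 97 @ $21 + 335 @ $22 + 10 @ $24 = $9,647
Total COGS = $4,656 + $9,647 = $14,303
Ending inventory: 59 @ $23 + 52 @ $24 = $2,605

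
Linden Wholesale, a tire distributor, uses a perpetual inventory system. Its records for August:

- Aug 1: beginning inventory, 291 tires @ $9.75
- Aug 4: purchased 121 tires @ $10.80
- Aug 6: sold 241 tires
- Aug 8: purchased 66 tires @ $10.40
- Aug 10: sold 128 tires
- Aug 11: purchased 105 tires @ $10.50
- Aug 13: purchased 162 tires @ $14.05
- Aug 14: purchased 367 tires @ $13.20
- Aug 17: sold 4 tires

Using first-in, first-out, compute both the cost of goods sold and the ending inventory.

Aug 6, 241 sold [FIFO — oldest first]: 241 @ $9.75 = $2,349.75
Aug 10, 128 sold [FIFO — oldest first]: 50 @ $9.75 + 78 @ $10.80 = $1,329.90
Aug 17, 4 sold [FIFO — oldest first]: 4 @ $10.80 = $43.20
Total COGS = $2,349.75 + $1,329.90 + $43.20 = $3,722.85
Ending inventory: 39 @ $10.80 + 66 @ $10.40 + 105 @ $10.50 + 162 @ $14.05 + 367 @ $13.20 = $9,330.60
Check: goods available $13,053.45 = COGS $3,722.85 + ending $9,330.60

COGS = $3,722.85; ending inventory = $9,330.60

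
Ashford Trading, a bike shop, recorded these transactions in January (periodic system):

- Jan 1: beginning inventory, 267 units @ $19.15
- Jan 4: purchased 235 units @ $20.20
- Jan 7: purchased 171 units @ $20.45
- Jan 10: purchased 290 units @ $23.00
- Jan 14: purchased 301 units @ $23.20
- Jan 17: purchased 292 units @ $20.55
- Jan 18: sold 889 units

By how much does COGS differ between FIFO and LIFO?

FIFO COGS: 267 @ $19.15 + 235 @ $20.20 + 171 @ $20.45 + 216 @ $23.00 = $18,325.00
LIFO COGS: 292 @ $20.55 + 301 @ $23.20 + 290 @ $23.00 + 6 @ $20.45 = $19,776.50
Difference = |$18,325.00 − $19,776.50| = $1,451.50

$1,451.50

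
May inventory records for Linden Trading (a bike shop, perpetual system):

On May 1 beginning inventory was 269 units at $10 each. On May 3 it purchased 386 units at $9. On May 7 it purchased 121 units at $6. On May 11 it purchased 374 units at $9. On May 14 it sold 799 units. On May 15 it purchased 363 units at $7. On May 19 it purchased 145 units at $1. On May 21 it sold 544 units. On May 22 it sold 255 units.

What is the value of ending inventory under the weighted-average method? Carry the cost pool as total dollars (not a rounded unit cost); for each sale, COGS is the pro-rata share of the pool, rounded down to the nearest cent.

Ending inventory = $406.27

After May 1: 269 on hand, pool $2,690.00 (≈ $10.0000 each)
After May 3: 655 on hand, pool $6,164.00 (≈ $9.4107 each)
After May 7: 776 on hand, pool $6,890.00 (≈ $8.8789 each)
After May 11: 1150 on hand, pool $10,256.00 (≈ $8.9183 each)
May 14, sell 799: 799/1150 × $10,256.00 → $7,125.69
After May 15: 714 on hand, pool $5,671.31 (≈ $7.9430 each)
After May 19: 859 on hand, pool $5,816.31 (≈ $6.7710 each)
May 21, sell 544: 544/859 × $5,816.31 → $3,683.43
May 22, sell 255: 255/315 × $2,132.88 → $1,726.61
Total COGS = $7,125.69 + $3,683.43 + $1,726.61 = $12,535.73
Ending inventory (cost pool remaining) = $406.27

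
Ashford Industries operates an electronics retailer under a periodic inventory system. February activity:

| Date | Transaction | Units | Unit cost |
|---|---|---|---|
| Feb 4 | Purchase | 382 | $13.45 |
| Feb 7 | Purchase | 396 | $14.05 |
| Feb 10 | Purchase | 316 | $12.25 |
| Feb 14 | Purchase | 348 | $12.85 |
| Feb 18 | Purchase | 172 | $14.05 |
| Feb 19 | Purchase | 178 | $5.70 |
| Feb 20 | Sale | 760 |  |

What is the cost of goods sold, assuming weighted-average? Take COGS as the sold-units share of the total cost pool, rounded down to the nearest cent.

COGS = $9,532.10

Feb 20, sell 760: 760/1792 × $22,475.70 → $9,532.10
Ending inventory (cost pool remaining) = $12,943.60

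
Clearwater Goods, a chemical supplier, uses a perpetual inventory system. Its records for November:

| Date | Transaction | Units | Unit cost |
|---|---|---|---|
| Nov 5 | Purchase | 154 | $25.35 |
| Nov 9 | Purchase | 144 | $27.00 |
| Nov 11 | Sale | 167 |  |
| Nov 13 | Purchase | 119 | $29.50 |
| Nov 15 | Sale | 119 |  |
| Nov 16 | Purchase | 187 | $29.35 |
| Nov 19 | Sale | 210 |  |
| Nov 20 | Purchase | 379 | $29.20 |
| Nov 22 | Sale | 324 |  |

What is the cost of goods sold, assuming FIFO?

Nov 11, 167 sold [FIFO — oldest first]: 154 @ $25.35 + 13 @ $27.00 = $4,254.90
Nov 15, 119 sold [FIFO — oldest first]: 119 @ $27.00 = $3,213.00
Nov 19, 210 sold [FIFO — oldest first]: 12 @ $27.00 + 119 @ $29.50 + 79 @ $29.35 = $6,153.15
Nov 22, 324 sold [FIFO — oldest first]: 108 @ $29.35 + 216 @ $29.20 = $9,477.00
Total COGS = $4,254.90 + $3,213.00 + $6,153.15 + $9,477.00 = $23,098.05
Ending inventory: 163 @ $29.20 = $4,759.60
Check: goods available $27,857.65 = COGS $23,098.05 + ending $4,759.60

COGS = $23,098.05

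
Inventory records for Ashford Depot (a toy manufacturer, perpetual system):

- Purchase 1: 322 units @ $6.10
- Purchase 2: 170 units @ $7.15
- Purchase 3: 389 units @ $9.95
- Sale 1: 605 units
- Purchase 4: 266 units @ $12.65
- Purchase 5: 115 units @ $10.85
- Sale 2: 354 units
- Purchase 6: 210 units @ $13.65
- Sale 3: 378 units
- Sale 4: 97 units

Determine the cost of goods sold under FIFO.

COGS = $14,010.70

Sale 1 (605) [FIFO — oldest first]: 322 @ $6.10 + 170 @ $7.15 + 113 @ $9.95 = $4,304.05
Sale 2 (354) [FIFO — oldest first]: 276 @ $9.95 + 78 @ $12.65 = $3,732.90
Sale 3 (378) [FIFO — oldest first]: 188 @ $12.65 + 115 @ $10.85 + 75 @ $13.65 = $4,649.70
Sale 4 (97) [FIFO — oldest first]: 97 @ $13.65 = $1,324.05
Total COGS = $4,304.05 + $3,732.90 + $4,649.70 + $1,324.05 = $14,010.70
Ending inventory: 38 @ $13.65 = $518.70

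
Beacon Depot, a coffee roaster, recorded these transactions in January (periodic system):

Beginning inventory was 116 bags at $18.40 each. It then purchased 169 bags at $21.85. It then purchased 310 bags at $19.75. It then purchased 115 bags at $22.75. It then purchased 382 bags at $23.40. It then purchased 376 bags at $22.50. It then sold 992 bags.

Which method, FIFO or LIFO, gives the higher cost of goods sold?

LIFO

FIFO COGS: 116 @ $18.40 + 169 @ $21.85 + 310 @ $19.75 + 115 @ $22.75 + 282 @ $23.40 = $21,164.60
LIFO COGS: 376 @ $22.50 + 382 @ $23.40 + 115 @ $22.75 + 119 @ $19.75 = $22,365.30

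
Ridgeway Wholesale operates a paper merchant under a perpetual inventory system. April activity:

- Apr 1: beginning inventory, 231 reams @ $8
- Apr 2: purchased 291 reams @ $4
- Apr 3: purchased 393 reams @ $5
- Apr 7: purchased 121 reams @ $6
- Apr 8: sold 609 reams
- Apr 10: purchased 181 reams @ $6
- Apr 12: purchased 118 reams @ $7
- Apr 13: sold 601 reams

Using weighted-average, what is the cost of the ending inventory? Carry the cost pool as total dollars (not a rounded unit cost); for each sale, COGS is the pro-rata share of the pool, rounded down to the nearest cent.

After Apr 1: 231 on hand, pool $1,848.00 (≈ $8.0000 each)
After Apr 2: 522 on hand, pool $3,012.00 (≈ $5.7701 each)
After Apr 3: 915 on hand, pool $4,977.00 (≈ $5.4393 each)
After Apr 7: 1036 on hand, pool $5,703.00 (≈ $5.5048 each)
Apr 8, sell 609: 609/1036 × $5,703.00 → $3,352.43
After Apr 10: 608 on hand, pool $3,436.57 (≈ $5.6523 each)
After Apr 12: 726 on hand, pool $4,262.57 (≈ $5.8713 each)
Apr 13, sell 601: 601/726 × $4,262.57 → $3,528.65
Total COGS = $3,352.43 + $3,528.65 = $6,881.08
Ending inventory (cost pool remaining) = $733.92

Ending inventory = $733.92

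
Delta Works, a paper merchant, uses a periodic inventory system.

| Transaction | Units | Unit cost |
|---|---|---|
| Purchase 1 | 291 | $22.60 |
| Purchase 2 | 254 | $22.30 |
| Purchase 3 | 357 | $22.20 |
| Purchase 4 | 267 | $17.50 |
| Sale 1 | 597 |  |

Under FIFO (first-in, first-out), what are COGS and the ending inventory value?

Sale 1 (597) [FIFO — oldest first]: 291 @ $22.60 + 254 @ $22.30 + 52 @ $22.20 = $13,395.20
Ending inventory: 305 @ $22.20 + 267 @ $17.50 = $11,443.50

COGS = $13,395.20; ending inventory = $11,443.50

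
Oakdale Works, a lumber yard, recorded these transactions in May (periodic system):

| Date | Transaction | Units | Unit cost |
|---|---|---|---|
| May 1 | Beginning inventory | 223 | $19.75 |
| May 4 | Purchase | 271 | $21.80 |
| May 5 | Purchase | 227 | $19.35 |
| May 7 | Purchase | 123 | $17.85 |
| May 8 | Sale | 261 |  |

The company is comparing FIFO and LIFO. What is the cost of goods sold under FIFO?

COGS = $5,232.65

FIFO COGS: 223 @ $19.75 + 38 @ $21.80 = $5,232.65
LIFO COGS: 123 @ $17.85 + 138 @ $19.35 = $4,865.85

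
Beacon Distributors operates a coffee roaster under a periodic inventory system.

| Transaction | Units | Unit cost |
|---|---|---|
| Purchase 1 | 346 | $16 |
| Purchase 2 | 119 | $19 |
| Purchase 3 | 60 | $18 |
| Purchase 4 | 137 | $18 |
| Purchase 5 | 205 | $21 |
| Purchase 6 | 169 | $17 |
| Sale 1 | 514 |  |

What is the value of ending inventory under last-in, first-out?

Ending inventory = $8,823

Sale 1 (514) [LIFO — newest first]: 169 @ $17 + 205 @ $21 + 137 @ $18 + 3 @ $18 = $9,698
Ending inventory: 346 @ $16 + 119 @ $19 + 57 @ $18 = $8,823
Check: goods available $18,521 = COGS $9,698 + ending $8,823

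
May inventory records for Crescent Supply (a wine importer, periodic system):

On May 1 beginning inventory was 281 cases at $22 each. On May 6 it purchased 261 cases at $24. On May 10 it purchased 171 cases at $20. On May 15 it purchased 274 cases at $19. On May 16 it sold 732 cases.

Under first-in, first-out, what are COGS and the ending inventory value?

COGS = $16,227; ending inventory = $4,845

May 16, 732 sold [FIFO — oldest first]: 281 @ $22 + 261 @ $24 + 171 @ $20 + 19 @ $19 = $16,227
Ending inventory: 255 @ $19 = $4,845
Check: goods available $21,072 = COGS $16,227 + ending $4,845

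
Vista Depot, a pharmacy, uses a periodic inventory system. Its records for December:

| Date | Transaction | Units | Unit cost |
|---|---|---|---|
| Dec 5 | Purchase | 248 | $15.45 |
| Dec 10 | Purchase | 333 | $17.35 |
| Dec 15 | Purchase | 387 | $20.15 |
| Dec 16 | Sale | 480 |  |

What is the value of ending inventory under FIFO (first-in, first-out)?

Ending inventory = $9,550.40

Dec 16, 480 sold [FIFO — oldest first]: 248 @ $15.45 + 232 @ $17.35 = $7,856.80
Ending inventory: 101 @ $17.35 + 387 @ $20.15 = $9,550.40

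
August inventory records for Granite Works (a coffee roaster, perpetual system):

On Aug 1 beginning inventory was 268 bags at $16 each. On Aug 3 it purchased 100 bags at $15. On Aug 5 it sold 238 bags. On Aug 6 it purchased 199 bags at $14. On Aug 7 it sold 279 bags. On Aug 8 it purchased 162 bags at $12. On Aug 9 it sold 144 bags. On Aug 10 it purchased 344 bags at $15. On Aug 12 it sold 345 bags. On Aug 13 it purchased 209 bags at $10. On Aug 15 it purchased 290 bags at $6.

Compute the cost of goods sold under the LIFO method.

COGS = $14,674

Aug 5, 238 sold [LIFO — newest first]: 100 @ $15 + 138 @ $16 = $3,708
Aug 7, 279 sold [LIFO — newest first]: 199 @ $14 + 80 @ $16 = $4,066
Aug 9, 144 sold [LIFO — newest first]: 144 @ $12 = $1,728
Aug 12, 345 sold [LIFO — newest first]: 344 @ $15 + 1 @ $12 = $5,172
Total COGS = $3,708 + $4,066 + $1,728 + $5,172 = $14,674
Ending inventory: 50 @ $16 + 17 @ $12 + 209 @ $10 + 290 @ $6 = $4,834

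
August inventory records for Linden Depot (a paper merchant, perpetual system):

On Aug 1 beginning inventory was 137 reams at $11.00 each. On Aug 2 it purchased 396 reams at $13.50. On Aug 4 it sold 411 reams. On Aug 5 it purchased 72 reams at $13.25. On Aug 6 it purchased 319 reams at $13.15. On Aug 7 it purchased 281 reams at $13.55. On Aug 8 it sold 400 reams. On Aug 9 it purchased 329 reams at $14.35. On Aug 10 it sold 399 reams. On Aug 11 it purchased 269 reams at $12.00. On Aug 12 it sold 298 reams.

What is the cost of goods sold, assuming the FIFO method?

COGS = $20,157.45

Aug 4, 411 sold [FIFO — oldest first]: 137 @ $11.00 + 274 @ $13.50 = $5,206.00
Aug 8, 400 sold [FIFO — oldest first]: 122 @ $13.50 + 72 @ $13.25 + 206 @ $13.15 = $5,309.90
Aug 10, 399 sold [FIFO — oldest first]: 113 @ $13.15 + 281 @ $13.55 + 5 @ $14.35 = $5,365.25
Aug 12, 298 sold [FIFO — oldest first]: 298 @ $14.35 = $4,276.30
Total COGS = $5,206.00 + $5,309.90 + $5,365.25 + $4,276.30 = $20,157.45
Ending inventory: 26 @ $14.35 + 269 @ $12.00 = $3,601.10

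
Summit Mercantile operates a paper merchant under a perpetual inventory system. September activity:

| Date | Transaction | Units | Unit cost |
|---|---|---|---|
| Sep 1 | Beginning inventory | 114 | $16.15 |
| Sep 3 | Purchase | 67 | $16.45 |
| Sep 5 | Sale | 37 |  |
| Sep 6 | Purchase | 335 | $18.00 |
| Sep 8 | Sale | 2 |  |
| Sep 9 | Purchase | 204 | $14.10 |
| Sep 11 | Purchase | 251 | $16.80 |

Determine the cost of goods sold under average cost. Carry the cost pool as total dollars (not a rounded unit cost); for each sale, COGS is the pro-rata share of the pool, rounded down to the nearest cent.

COGS = $636.60

After Sep 1: 114 on hand, pool $1,841.10 (≈ $16.1500 each)
After Sep 3: 181 on hand, pool $2,943.25 (≈ $16.2610 each)
Sep 5, sell 37: 37/181 × $2,943.25 → $601.65
After Sep 6: 479 on hand, pool $8,371.60 (≈ $17.4772 each)
Sep 8, sell 2: 2/479 × $8,371.60 → $34.95
After Sep 9: 681 on hand, pool $11,213.05 (≈ $16.4656 each)
After Sep 11: 932 on hand, pool $15,429.85 (≈ $16.5556 each)
Total COGS = $601.65 + $34.95 = $636.60
Ending inventory (cost pool remaining) = $15,429.85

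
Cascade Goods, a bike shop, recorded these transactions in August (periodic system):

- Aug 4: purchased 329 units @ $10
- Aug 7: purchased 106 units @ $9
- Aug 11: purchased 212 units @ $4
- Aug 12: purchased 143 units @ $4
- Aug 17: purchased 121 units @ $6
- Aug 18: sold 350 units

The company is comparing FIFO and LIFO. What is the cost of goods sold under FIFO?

COGS = $3,479

FIFO COGS: 329 @ $10 + 21 @ $9 = $3,479
LIFO COGS: 121 @ $6 + 143 @ $4 + 86 @ $4 = $1,642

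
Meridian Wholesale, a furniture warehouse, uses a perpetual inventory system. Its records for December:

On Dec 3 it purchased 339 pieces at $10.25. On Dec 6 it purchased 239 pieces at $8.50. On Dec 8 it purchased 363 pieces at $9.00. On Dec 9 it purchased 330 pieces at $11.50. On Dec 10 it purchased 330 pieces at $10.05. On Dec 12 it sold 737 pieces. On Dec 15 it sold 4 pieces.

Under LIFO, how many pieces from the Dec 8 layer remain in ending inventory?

282

Dec 12, 737 sold [LIFO — newest first]: 330 @ $10.05 + 330 @ $11.50 + 77 @ $9.00 = $7,804.50
Dec 15, 4 sold [LIFO — newest first]: 4 @ $9.00 = $36.00
Total COGS = $7,804.50 + $36.00 = $7,840.50
Ending inventory: 339 @ $10.25 + 239 @ $8.50 + 282 @ $9.00 = $8,044.25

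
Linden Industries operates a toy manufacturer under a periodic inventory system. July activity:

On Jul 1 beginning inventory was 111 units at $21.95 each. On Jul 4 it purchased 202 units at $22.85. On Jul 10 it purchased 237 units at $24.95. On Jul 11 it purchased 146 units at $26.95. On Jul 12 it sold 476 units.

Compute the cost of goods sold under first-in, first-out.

COGS = $11,119.00

Jul 12, 476 sold [FIFO — oldest first]: 111 @ $21.95 + 202 @ $22.85 + 163 @ $24.95 = $11,119.00
Ending inventory: 74 @ $24.95 + 146 @ $26.95 = $5,781.00
Check: goods available $16,900.00 = COGS $11,119.00 + ending $5,781.00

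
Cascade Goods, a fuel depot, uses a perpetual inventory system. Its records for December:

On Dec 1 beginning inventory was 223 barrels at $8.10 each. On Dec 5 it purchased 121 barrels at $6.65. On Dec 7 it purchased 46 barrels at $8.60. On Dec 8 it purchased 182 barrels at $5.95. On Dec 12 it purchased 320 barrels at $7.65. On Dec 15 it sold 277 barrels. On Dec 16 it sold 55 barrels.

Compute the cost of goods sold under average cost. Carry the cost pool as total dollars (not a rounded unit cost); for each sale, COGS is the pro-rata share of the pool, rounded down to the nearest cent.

After Dec 1: 223 on hand, pool $1,806.30 (≈ $8.1000 each)
After Dec 5: 344 on hand, pool $2,610.95 (≈ $7.5900 each)
After Dec 7: 390 on hand, pool $3,006.55 (≈ $7.7091 each)
After Dec 8: 572 on hand, pool $4,089.45 (≈ $7.1494 each)
After Dec 12: 892 on hand, pool $6,537.45 (≈ $7.3290 each)
Dec 15, sell 277: 277/892 × $6,537.45 → $2,030.12
Dec 16, sell 55: 55/615 × $4,507.33 → $403.09
Total COGS = $2,030.12 + $403.09 = $2,433.21
Ending inventory (cost pool remaining) = $4,104.24

COGS = $2,433.21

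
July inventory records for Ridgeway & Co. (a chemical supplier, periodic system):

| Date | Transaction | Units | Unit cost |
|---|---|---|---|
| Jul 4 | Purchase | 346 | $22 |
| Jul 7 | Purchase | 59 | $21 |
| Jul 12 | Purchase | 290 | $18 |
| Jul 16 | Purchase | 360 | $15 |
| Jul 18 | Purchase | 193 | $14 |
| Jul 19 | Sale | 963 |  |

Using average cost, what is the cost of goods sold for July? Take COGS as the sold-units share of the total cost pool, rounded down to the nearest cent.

Jul 19, sell 963: 963/1248 × $22,173.00 → $17,109.45
Ending inventory (cost pool remaining) = $5,063.55

COGS = $17,109.45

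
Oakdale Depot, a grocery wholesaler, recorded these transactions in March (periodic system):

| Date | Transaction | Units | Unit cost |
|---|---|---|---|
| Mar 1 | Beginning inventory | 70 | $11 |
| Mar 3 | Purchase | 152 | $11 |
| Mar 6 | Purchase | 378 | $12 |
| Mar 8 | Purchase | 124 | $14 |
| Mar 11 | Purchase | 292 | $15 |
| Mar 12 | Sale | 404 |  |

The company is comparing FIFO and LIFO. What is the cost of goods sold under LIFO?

FIFO COGS: 70 @ $11 + 152 @ $11 + 182 @ $12 = $4,626
LIFO COGS: 292 @ $15 + 112 @ $14 = $5,948

COGS = $5,948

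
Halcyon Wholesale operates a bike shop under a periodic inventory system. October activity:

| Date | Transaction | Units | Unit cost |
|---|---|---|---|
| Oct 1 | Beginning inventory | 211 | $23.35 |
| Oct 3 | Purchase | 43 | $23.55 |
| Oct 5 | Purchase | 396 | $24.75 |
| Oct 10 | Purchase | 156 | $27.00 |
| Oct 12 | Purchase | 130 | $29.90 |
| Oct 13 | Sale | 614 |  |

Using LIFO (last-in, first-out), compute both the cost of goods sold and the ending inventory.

COGS = $16,217.00; ending inventory = $7,622.50

Oct 13, 614 sold [LIFO — newest first]: 130 @ $29.90 + 156 @ $27.00 + 328 @ $24.75 = $16,217.00
Ending inventory: 211 @ $23.35 + 43 @ $23.55 + 68 @ $24.75 = $7,622.50
Check: goods available $23,839.50 = COGS $16,217.00 + ending $7,622.50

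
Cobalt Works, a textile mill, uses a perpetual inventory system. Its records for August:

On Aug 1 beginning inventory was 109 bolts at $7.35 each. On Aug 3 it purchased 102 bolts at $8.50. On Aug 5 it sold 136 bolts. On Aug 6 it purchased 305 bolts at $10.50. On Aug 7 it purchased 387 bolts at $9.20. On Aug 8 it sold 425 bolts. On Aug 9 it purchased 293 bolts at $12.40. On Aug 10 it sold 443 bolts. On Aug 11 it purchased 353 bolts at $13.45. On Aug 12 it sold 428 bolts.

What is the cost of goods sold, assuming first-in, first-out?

Aug 5, 136 sold [FIFO — oldest first]: 109 @ $7.35 + 27 @ $8.50 = $1,030.65
Aug 8, 425 sold [FIFO — oldest first]: 75 @ $8.50 + 305 @ $10.50 + 45 @ $9.20 = $4,254.00
Aug 10, 443 sold [FIFO — oldest first]: 342 @ $9.20 + 101 @ $12.40 = $4,398.80
Aug 12, 428 sold [FIFO — oldest first]: 192 @ $12.40 + 236 @ $13.45 = $5,555.00
Total COGS = $1,030.65 + $4,254.00 + $4,398.80 + $5,555.00 = $15,238.45
Ending inventory: 117 @ $13.45 = $1,573.65
Check: goods available $16,812.10 = COGS $15,238.45 + ending $1,573.65

COGS = $15,238.45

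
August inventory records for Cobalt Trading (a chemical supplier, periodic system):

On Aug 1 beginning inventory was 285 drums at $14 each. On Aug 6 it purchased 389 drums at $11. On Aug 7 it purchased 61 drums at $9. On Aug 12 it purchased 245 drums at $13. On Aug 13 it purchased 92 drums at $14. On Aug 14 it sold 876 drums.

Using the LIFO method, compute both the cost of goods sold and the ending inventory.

COGS = $10,547; ending inventory = $2,744

Aug 14, 876 sold [LIFO — newest first]: 92 @ $14 + 245 @ $13 + 61 @ $9 + 389 @ $11 + 89 @ $14 = $10,547
Ending inventory: 196 @ $14 = $2,744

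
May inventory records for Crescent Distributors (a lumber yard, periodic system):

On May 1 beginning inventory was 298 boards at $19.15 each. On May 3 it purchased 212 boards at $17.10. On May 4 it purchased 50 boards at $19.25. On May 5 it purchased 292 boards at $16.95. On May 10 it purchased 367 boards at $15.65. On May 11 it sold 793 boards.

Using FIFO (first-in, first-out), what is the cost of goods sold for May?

May 11, 793 sold [FIFO — oldest first]: 298 @ $19.15 + 212 @ $17.10 + 50 @ $19.25 + 233 @ $16.95 = $14,243.75
Ending inventory: 59 @ $16.95 + 367 @ $15.65 = $6,743.60

COGS = $14,243.75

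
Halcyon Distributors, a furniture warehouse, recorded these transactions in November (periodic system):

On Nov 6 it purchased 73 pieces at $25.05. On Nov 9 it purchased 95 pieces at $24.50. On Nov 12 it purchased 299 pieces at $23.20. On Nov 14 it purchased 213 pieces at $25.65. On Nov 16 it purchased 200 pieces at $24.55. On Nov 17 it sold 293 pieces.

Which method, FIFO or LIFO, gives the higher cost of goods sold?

LIFO

FIFO COGS: 73 @ $25.05 + 95 @ $24.50 + 125 @ $23.20 = $7,056.15
LIFO COGS: 200 @ $24.55 + 93 @ $25.65 = $7,295.45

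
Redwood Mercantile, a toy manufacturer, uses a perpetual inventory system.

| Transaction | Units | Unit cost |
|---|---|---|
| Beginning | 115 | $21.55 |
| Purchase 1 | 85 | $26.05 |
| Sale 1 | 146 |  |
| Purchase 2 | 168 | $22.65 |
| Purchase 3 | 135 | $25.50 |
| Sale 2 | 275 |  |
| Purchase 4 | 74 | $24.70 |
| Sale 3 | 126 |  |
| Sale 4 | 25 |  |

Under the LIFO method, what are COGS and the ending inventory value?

COGS = $13,660.25; ending inventory = $107.75

Sale 1 (146) [LIFO — newest first]: 85 @ $26.05 + 61 @ $21.55 = $3,528.80
Sale 2 (275) [LIFO — newest first]: 135 @ $25.50 + 140 @ $22.65 = $6,613.50
Sale 3 (126) [LIFO — newest first]: 74 @ $24.70 + 28 @ $22.65 + 24 @ $21.55 = $2,979.20
Sale 4 (25) [LIFO — newest first]: 25 @ $21.55 = $538.75
Total COGS = $3,528.80 + $6,613.50 + $2,979.20 + $538.75 = $13,660.25
Ending inventory: 5 @ $21.55 = $107.75
Check: goods available $13,768.00 = COGS $13,660.25 + ending $107.75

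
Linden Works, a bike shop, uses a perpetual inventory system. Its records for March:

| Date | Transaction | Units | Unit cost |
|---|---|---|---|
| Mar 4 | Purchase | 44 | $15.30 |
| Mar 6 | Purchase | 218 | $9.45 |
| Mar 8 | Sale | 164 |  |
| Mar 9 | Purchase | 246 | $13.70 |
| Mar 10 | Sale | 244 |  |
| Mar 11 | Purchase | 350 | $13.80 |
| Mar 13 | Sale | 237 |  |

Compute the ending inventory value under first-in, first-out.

Ending inventory = $2,939.40

Mar 8, 164 sold [FIFO — oldest first]: 44 @ $15.30 + 120 @ $9.45 = $1,807.20
Mar 10, 244 sold [FIFO — oldest first]: 98 @ $9.45 + 146 @ $13.70 = $2,926.30
Mar 13, 237 sold [FIFO — oldest first]: 100 @ $13.70 + 137 @ $13.80 = $3,260.60
Total COGS = $1,807.20 + $2,926.30 + $3,260.60 = $7,994.10
Ending inventory: 213 @ $13.80 = $2,939.40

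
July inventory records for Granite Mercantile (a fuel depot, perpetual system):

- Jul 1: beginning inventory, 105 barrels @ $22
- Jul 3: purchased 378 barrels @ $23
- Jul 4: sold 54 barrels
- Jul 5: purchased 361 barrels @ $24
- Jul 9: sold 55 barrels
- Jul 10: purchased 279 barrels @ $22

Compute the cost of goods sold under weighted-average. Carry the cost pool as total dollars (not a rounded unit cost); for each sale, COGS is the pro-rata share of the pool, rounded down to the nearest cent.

After Jul 1: 105 on hand, pool $2,310.00 (≈ $22.0000 each)
After Jul 3: 483 on hand, pool $11,004.00 (≈ $22.7826 each)
Jul 4, sell 54: 54/483 × $11,004.00 → $1,230.26
After Jul 5: 790 on hand, pool $18,437.74 (≈ $23.3389 each)
Jul 9, sell 55: 55/790 × $18,437.74 → $1,283.64
After Jul 10: 1014 on hand, pool $23,292.10 (≈ $22.9705 each)
Total COGS = $1,230.26 + $1,283.64 = $2,513.90
Ending inventory (cost pool remaining) = $23,292.10
Check: goods available $25,806.00 = COGS $2,513.90 + ending $23,292.10

COGS = $2,513.90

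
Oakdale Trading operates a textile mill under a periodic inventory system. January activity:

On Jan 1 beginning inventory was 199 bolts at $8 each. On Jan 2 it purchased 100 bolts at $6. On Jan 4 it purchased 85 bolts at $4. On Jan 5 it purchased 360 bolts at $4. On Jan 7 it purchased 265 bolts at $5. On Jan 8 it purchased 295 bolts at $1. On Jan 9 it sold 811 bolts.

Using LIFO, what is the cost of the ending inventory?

Jan 9, 811 sold [LIFO — newest first]: 295 @ $1 + 265 @ $5 + 251 @ $4 = $2,624
Ending inventory: 199 @ $8 + 100 @ $6 + 85 @ $4 + 109 @ $4 = $2,968

Ending inventory = $2,968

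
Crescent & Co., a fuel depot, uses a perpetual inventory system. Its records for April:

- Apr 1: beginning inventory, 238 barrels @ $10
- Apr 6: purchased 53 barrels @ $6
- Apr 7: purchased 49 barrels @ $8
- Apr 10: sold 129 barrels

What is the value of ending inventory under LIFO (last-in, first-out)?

Ending inventory = $2,110

Apr 10, 129 sold [LIFO — newest first]: 49 @ $8 + 53 @ $6 + 27 @ $10 = $980
Ending inventory: 211 @ $10 = $2,110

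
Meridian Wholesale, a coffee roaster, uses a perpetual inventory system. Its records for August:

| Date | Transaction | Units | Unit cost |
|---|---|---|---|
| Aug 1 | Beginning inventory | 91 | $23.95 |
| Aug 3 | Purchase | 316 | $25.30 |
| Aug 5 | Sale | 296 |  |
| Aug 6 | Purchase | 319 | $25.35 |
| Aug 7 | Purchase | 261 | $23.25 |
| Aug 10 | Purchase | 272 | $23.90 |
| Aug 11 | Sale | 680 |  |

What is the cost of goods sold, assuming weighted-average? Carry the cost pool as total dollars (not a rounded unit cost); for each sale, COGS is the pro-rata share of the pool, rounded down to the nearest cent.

COGS = $23,944.35

After Aug 1: 91 on hand, pool $2,179.45 (≈ $23.9500 each)
After Aug 3: 407 on hand, pool $10,174.25 (≈ $24.9982 each)
Aug 5, sell 296: 296/407 × $10,174.25 → $7,399.45
After Aug 6: 430 on hand, pool $10,861.45 (≈ $25.2592 each)
After Aug 7: 691 on hand, pool $16,929.70 (≈ $24.5003 each)
After Aug 10: 963 on hand, pool $23,430.50 (≈ $24.3307 each)
Aug 11, sell 680: 680/963 × $23,430.50 → $16,544.90
Total COGS = $7,399.45 + $16,544.90 = $23,944.35
Ending inventory (cost pool remaining) = $6,885.60
Check: goods available $30,829.95 = COGS $23,944.35 + ending $6,885.60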